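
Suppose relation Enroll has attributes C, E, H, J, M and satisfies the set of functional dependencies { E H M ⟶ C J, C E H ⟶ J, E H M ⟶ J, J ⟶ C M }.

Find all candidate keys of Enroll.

{C, E, H}⁺: CEH→J adds J; J→CM adds M → {C, E, H, J, M}.
{E, H, J}⁺: J→CM adds C, M → {C, E, H, J, M}.
{E, H, M}⁺: EHM→CJ adds C, J → {C, E, H, J, M}.

(C, E, H), (E, H, J), (E, H, M)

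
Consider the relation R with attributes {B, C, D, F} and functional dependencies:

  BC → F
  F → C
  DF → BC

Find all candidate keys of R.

DF, BCD

Attribute D never appears on the right-hand side of any dependency, so D must belong to every candidate key.
{D}⁺ = {D}, which is not all of the schema, so we must add further attributes.
{D, F}⁺: F→C adds C; DF→BC adds B → {B, C, D, F}. Minimal: {F}⁺ = {C, F}; {D}⁺ = {D} — none reach the full schema.
{B, C, D}⁺: BC→F adds F → {B, C, D, F}. Minimal: {C, D}⁺ = {C, D}; {B, D}⁺ = {B, D}; {B, C}⁺ = {B, C, F} — none reach the full schema.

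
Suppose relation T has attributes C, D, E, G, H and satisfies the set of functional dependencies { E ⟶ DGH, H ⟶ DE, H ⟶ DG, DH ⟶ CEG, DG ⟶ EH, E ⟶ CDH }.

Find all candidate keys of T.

{E}⁺: E→DGH adds D, G, H; DH→CEG adds C → {C, D, E, G, H}.
{H}⁺: H→DE adds D, E; H→DG adds G; DH→CEG adds C → {C, D, E, G, H}.
{D, G}⁺: DG→EH adds E, H; E→CDH adds C → {C, D, E, G, H}. Minimal: {G}⁺ = {G}; {D}⁺ = {D} — none reach the full schema.

(E), (H), (D, G)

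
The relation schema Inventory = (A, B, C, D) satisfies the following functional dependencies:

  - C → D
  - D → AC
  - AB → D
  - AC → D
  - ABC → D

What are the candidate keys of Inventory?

Attribute B never appears on the right-hand side of any dependency, so B must belong to every candidate key.
{B}⁺ = {B}, which is not all of the schema, so we must add further attributes.
{A, B}⁺: AB→D adds D; D→AC adds C → {A, B, C, D}. Minimal: {B}⁺ = {B}; {A}⁺ = {A} — none reach the full schema.
{B, C}⁺: C→D adds D; D→AC adds A → {A, B, C, D}. Minimal: {C}⁺ = {A, C, D}; {B}⁺ = {B} — none reach the full schema.
{B, D}⁺: D→AC adds A, C → {A, B, C, D}. Minimal: {D}⁺ = {A, C, D}; {B}⁺ = {B} — none reach the full schema.
Any other superkey contains one of these as a subset, so there are no further candidate keys.

{A, B}, {B, C}, {B, D}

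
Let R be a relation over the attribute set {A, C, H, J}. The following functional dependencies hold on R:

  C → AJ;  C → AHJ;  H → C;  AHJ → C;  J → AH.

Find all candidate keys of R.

{C}, {H}, {J}

{C}⁺: C→AJ adds A, J; C→AHJ adds H → {A, C, H, J}.
{H}⁺: H→C adds C; C→AJ adds A, J → {A, C, H, J}.
{J}⁺: J→AH adds A, H; H→C adds C → {A, C, H, J}.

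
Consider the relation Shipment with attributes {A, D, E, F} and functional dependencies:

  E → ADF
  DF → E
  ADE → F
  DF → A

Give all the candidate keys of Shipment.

{E}⁺: E→ADF adds A, D, F → {A, D, E, F}.
{D, F}⁺: DF→E adds E; DF→A adds A → {A, D, E, F}. Minimal: {F}⁺ = {F}; {D}⁺ = {D} — none reach the full schema.
Any other superkey contains one of these as a subset, so there are no further candidate keys.

(E), (D, F)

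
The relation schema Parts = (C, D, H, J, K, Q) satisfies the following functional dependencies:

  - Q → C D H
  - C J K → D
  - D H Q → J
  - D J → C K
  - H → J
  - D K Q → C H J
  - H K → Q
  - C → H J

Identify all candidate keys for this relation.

{Q}, {C, D}, {C, K}, {D, H}, {D, J}, {H, K}

{Q}⁺: Q→CDH adds C, D, H; DHQ→J adds J; DJ→CK adds K → {C, D, H, J, K, Q}.
{C, D}⁺: C→HJ adds H, J; DJ→CK adds K; HK→Q adds Q → {C, D, H, J, K, Q}.
{C, K}⁺: C→HJ adds H, J; CJK→D adds D; HK→Q adds Q → {C, D, H, J, K, Q}.
{D, H}⁺: H→J adds J; DJ→CK adds C, K; HK→Q adds Q → {C, D, H, J, K, Q}.
{D, J}⁺: DJ→CK adds C, K; C→HJ adds H; HK→Q adds Q → {C, D, H, J, K, Q}.
{H, K}⁺: H→J adds J; HK→Q adds Q; Q→CDH adds C, D → {C, D, H, J, K, Q}.
Any other superkey contains one of these as a subset, so there are no further candidate keys.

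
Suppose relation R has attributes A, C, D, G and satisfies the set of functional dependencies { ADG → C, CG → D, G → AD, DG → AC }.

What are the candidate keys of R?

{G}

Attribute G never appears on the right-hand side of any dependency, so G must belong to every candidate key.
{G}⁺ = {A, C, D, G}, which is all of the schema, so {G} is the only candidate key.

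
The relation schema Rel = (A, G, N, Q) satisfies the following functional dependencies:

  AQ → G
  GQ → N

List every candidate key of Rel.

Attributes A, Q never appear on any right-hand side, so every candidate key must contain {A, Q}.
{A, Q}⁺ = {A, G, N, Q}, which is all of the schema, so {A, Q} is the only candidate key.

{A, Q}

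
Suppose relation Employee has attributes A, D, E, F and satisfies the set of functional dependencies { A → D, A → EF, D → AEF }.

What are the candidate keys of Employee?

A; D

{A}⁺: A→D adds D; A→EF adds E, F → {A, D, E, F}.
{D}⁺: D→AEF adds A, E, F → {A, D, E, F}.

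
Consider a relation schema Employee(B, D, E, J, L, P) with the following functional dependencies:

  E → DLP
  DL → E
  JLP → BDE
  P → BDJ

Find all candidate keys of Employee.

{E}, {D, L}, {L, P}

{E}⁺: E→DLP adds D, L, P; P→BDJ adds B, J → {B, D, E, J, L, P}.
{D, L}⁺: DL→E adds E; E→DLP adds P; P→BDJ adds B, J → {B, D, E, J, L, P}.
{L, P}⁺: P→BDJ adds B, D, J; DL→E adds E → {B, D, E, J, L, P}.
Any other superkey contains one of these as a subset, so there are no further candidate keys.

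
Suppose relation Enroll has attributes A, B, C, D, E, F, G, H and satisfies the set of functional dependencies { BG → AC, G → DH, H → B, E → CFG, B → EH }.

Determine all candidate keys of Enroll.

{B}⁺: B→EH adds E, H; E→CFG adds C, F, G; BG→AC adds A; G→DH adds D → {A, B, C, D, E, F, G, H}.
{E}⁺: E→CFG adds C, F, G; G→DH adds D, H; H→B adds B; BG→AC adds A → {A, B, C, D, E, F, G, H}.
{G}⁺: G→DH adds D, H; H→B adds B; B→EH adds E; BG→AC adds A, C; E→CFG adds F → {A, B, C, D, E, F, G, H}.
{H}⁺: H→B adds B; B→EH adds E; E→CFG adds C, F, G; BG→AC adds A; G→DH adds D → {A, B, C, D, E, F, G, H}.
Any other superkey contains one of these as a subset, so there are no further candidate keys.

{B}; {E}; {G}; {H}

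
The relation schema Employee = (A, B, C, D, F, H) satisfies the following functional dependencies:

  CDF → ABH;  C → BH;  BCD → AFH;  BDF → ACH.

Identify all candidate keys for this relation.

CD; BDF

Attribute D never appears on the right-hand side of any dependency, so D must belong to every candidate key.
{D}⁺ = {D}, which is not all of the schema, so we must add further attributes.
{C, D}⁺: C→BH adds B, H; BCD→AFH adds A, F → {A, B, C, D, F, H}. Minimal: {D}⁺ = {D}; {C}⁺ = {B, C, H} — none reach the full schema.
{B, D, F}⁺: BDF→ACH adds A, C, H → {A, B, C, D, F, H}. Minimal: {D, F}⁺ = {D, F}; {B, F}⁺ = {B, F}; {B, D}⁺ = {B, D} — none reach the full schema.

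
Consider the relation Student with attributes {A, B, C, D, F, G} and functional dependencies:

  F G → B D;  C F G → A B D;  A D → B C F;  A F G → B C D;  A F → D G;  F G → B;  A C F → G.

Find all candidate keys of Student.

{A, D}, {A, F}, {C, F, G}

{A, D}⁺: AD→BCF adds B, C, F; AF→DG adds G → {A, B, C, D, F, G}. Minimal: {D}⁺ = {D}; {A}⁺ = {A} — none reach the full schema.
{A, F}⁺: AF→DG adds D, G; FG→B adds B; AD→BCF adds C → {A, B, C, D, F, G}. Minimal: {F}⁺ = {F}; {A}⁺ = {A} — none reach the full schema.
{C, F, G}⁺: FG→BD adds B, D; CFG→ABD adds A → {A, B, C, D, F, G}. Minimal: {F, G}⁺ = {B, D, F, G}; {C, G}⁺ = {C, G}; {C, F}⁺ = {C, F} — none reach the full schema.
Any other superkey contains one of these as a subset, so there are no further candidate keys.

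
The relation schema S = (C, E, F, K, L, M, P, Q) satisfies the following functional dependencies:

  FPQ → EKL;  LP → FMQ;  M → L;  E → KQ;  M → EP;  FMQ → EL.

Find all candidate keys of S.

Attribute C never appears on the right-hand side of any dependency, so C must belong to every candidate key.
{C}⁺ = {C}, which is not all of the schema, so we must add further attributes.
{C, M}⁺: M→L adds L; M→EP adds E, P; LP→FMQ adds F, Q; E→KQ adds K → {C, E, F, K, L, M, P, Q}. Minimal: {M}⁺ = {E, F, K, L, M, P, Q}; {C}⁺ = {C} — none reach the full schema.
{C, L, P}⁺: LP→FMQ adds F, M, Q; M→EP adds E; FPQ→EKL adds K → {C, E, F, K, L, M, P, Q}. Minimal: {L, P}⁺ = {E, F, K, L, M, P, Q}; {C, P}⁺ = {C, P}; {C, L}⁺ = {C, L} — none reach the full schema.
{C, E, F, P}⁺: E→KQ adds K, Q; FPQ→EKL adds L; LP→FMQ adds M → {C, E, F, K, L, M, P, Q}. Minimal: {E, F, P}⁺ = {E, F, K, L, M, P, Q}; {C, F, P}⁺ = {C, F, P}; {C, E, P}⁺ = {C, E, K, P, Q}; … — none reach the full schema.
{C, F, P, Q}⁺: FPQ→EKL adds E, K, L; LP→FMQ adds M → {C, E, F, K, L, M, P, Q}. Minimal: {F, P, Q}⁺ = {E, F, K, L, M, P, Q}; {C, P, Q}⁺ = {C, P, Q}; {C, F, Q}⁺ = {C, F, Q}; … — none reach the full schema.
Any other superkey contains one of these as a subset, so there are no further candidate keys.

(C, M), (C, L, P), (C, E, F, P), (C, F, P, Q)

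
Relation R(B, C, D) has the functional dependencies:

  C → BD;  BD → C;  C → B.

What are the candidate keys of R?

{C}, {B, D}

{C}⁺: C→BD adds B, D → {B, C, D}.
{B, D}⁺: BD→C adds C → {B, C, D}. Minimal: {D}⁺ = {D}; {B}⁺ = {B} — none reach the full schema.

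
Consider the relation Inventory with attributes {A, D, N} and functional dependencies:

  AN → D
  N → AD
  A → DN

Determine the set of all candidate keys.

A, N

{A}⁺: A→DN adds D, N → {A, D, N}.
{N}⁺: N→AD adds A, D → {A, D, N}.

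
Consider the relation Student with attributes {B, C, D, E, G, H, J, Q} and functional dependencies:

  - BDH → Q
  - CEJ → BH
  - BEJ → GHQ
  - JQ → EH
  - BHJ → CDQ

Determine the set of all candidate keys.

(B, E, J), (B, H, J), (B, J, Q), (C, E, J), (C, J, Q)

Attribute J never appears on the right-hand side of any dependency, so J must belong to every candidate key.
{J}⁺ = {J}, which is not all of the schema, so we must add further attributes.
{B, E, J}⁺: BEJ→GHQ adds G, H, Q; BHJ→CDQ adds C, D → {B, C, D, E, G, H, J, Q}. Minimal: {E, J}⁺ = {E, J}; {B, J}⁺ = {B, J}; {B, E}⁺ = {B, E} — none reach the full schema.
{B, H, J}⁺: BHJ→CDQ adds C, D, Q; JQ→EH adds E; BEJ→GHQ adds G → {B, C, D, E, G, H, J, Q}. Minimal: {H, J}⁺ = {H, J}; {B, J}⁺ = {B, J}; {B, H}⁺ = {B, H} — none reach the full schema.
{B, J, Q}⁺: JQ→EH adds E, H; BHJ→CDQ adds C, D; BEJ→GHQ adds G → {B, C, D, E, G, H, J, Q}. Minimal: {J, Q}⁺ = {E, H, J, Q}; {B, Q}⁺ = {B, Q}; {B, J}⁺ = {B, J} — none reach the full schema.
{C, E, J}⁺: CEJ→BH adds B, H; BEJ→GHQ adds G, Q; BHJ→CDQ adds D → {B, C, D, E, G, H, J, Q}. Minimal: {E, J}⁺ = {E, J}; {C, J}⁺ = {C, J}; {C, E}⁺ = {C, E} — none reach the full schema.
{C, J, Q}⁺: JQ→EH adds E, H; CEJ→BH adds B; BEJ→GHQ adds G; BHJ→CDQ adds D → {B, C, D, E, G, H, J, Q}. Minimal: {J, Q}⁺ = {E, H, J, Q}; {C, Q}⁺ = {C, Q}; {C, J}⁺ = {C, J} — none reach the full schema.
Any other superkey contains one of these as a subset, so there are no further candidate keys.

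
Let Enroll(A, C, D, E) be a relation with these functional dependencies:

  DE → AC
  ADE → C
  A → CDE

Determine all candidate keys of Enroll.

{A}⁺: A→CDE adds C, D, E → {A, C, D, E}.
{D, E}⁺: DE→AC adds A, C → {A, C, D, E}.

A, DE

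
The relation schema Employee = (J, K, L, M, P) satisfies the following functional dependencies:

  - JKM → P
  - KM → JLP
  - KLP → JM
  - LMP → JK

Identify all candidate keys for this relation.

{K, M}⁺: KM→JLP adds J, L, P → {J, K, L, M, P}. Minimal: {M}⁺ = {M}; {K}⁺ = {K} — none reach the full schema.
{K, L, P}⁺: KLP→JM adds J, M → {J, K, L, M, P}. Minimal: {L, P}⁺ = {L, P}; {K, P}⁺ = {K, P}; {K, L}⁺ = {K, L} — none reach the full schema.
{L, M, P}⁺: LMP→JK adds J, K → {J, K, L, M, P}. Minimal: {M, P}⁺ = {M, P}; {L, P}⁺ = {L, P}; {L, M}⁺ = {L, M} — none reach the full schema.
Any other superkey contains one of these as a subset, so there are no further candidate keys.

(K, M), (K, L, P), (L, M, P)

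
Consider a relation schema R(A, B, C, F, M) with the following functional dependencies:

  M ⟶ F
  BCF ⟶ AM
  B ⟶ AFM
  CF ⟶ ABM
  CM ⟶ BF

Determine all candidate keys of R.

BC, CF, CM

Attribute C never appears on the right-hand side of any dependency, so C must belong to every candidate key.
{C}⁺ = {C}, which is not all of the schema, so we must add further attributes.
{B, C}⁺: B→AFM adds A, F, M → {A, B, C, F, M}. Minimal: {C}⁺ = {C}; {B}⁺ = {A, B, F, M} — none reach the full schema.
{C, F}⁺: CF→ABM adds A, B, M → {A, B, C, F, M}. Minimal: {F}⁺ = {F}; {C}⁺ = {C} — none reach the full schema.
{C, M}⁺: M→F adds F; CF→ABM adds A, B → {A, B, C, F, M}. Minimal: {M}⁺ = {F, M}; {C}⁺ = {C} — none reach the full schema.
Any other superkey contains one of these as a subset, so there are no further candidate keys.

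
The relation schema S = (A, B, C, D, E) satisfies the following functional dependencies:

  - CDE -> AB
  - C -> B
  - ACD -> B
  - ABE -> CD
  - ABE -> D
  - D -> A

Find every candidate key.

Attribute E never appears on the right-hand side of any dependency, so E must belong to every candidate key.
{E}⁺ = {E}, which is not all of the schema, so we must add further attributes.
{A, B, E}⁺: ABE→CD adds C, D → {A, B, C, D, E}.
{A, C, E}⁺: C→B adds B; ABE→CD adds D → {A, B, C, D, E}.
{B, D, E}⁺: D→A adds A; ABE→CD adds C → {A, B, C, D, E}.
{C, D, E}⁺: CDE→AB adds A, B → {A, B, C, D, E}.
Any other superkey contains one of these as a subset, so there are no further candidate keys.

{A, B, E}, {A, C, E}, {B, D, E}, {C, D, E}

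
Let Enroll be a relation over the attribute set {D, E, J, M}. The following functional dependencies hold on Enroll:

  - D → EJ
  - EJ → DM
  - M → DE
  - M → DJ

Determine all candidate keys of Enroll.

{D}; {M}; {E, J}

{D}⁺: D→EJ adds E, J; EJ→DM adds M → {D, E, J, M}.
{M}⁺: M→DE adds D, E; M→DJ adds J → {D, E, J, M}.
{E, J}⁺: EJ→DM adds D, M → {D, E, J, M}. Minimal: {J}⁺ = {J}; {E}⁺ = {E} — none reach the full schema.
Any other superkey contains one of these as a subset, so there are no further candidate keys.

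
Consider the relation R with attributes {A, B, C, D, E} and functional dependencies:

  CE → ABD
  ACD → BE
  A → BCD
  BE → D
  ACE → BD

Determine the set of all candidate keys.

{A}, {C, E}

{A}⁺: A→BCD adds B, C, D; ACD→BE adds E → {A, B, C, D, E}.
{C, E}⁺: CE→ABD adds A, B, D → {A, B, C, D, E}.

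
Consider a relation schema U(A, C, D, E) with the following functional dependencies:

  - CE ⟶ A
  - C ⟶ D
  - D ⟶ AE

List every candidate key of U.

Attribute C never appears on the right-hand side of any dependency, so C must belong to every candidate key.
{C}⁺ = {A, C, D, E}, which is all of the schema, so {C} is the only candidate key.

{C}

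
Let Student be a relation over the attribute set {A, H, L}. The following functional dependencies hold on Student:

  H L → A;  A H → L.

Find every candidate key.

Attribute H never appears on the right-hand side of any dependency, so H must belong to every candidate key.
{H}⁺ = {H}, which is not all of the schema, so we must add further attributes.
{A, H}⁺: AH→L adds L → {A, H, L}. Minimal: {H}⁺ = {H}; {A}⁺ = {A} — none reach the full schema.
{H, L}⁺: HL→A adds A → {A, H, L}. Minimal: {L}⁺ = {L}; {H}⁺ = {H} — none reach the full schema.
Any other superkey contains one of these as a subset, so there are no further candidate keys.

{A, H}, {H, L}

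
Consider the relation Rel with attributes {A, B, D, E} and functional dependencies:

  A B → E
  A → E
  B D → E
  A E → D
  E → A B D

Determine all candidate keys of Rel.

{A}⁺: A→E adds E; AE→D adds D; E→ABD adds B → {A, B, D, E}.
{E}⁺: E→ABD adds A, B, D → {A, B, D, E}.
{B, D}⁺: BD→E adds E; E→ABD adds A → {A, B, D, E}.
Any other superkey contains one of these as a subset, so there are no further candidate keys.

{A}, {E}, {B, D}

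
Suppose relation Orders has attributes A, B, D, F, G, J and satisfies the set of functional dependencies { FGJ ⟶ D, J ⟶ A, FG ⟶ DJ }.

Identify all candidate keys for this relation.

(B, F, G)

Attributes B, F, G never appear on any right-hand side, so every candidate key must contain {B, F, G}.
{B, F, G}⁺ = {A, B, D, F, G, J}, which is all of the schema, so {B, F, G} is the only candidate key.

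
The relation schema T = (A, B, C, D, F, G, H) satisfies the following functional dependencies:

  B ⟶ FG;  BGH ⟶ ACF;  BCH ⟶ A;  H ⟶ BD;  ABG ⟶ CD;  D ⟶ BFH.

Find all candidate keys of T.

{D}⁺: D→BFH adds B, F, H; B→FG adds G; BGH→ACF adds A, C → {A, B, C, D, F, G, H}.
{H}⁺: H→BD adds B, D; D→BFH adds F; B→FG adds G; BGH→ACF adds A, C → {A, B, C, D, F, G, H}.
{A, B}⁺: B→FG adds F, G; ABG→CD adds C, D; D→BFH adds H → {A, B, C, D, F, G, H}. Minimal: {B}⁺ = {B, F, G}; {A}⁺ = {A} — none reach the full schema.
Any other superkey contains one of these as a subset, so there are no further candidate keys.

{D}, {H}, {A, B}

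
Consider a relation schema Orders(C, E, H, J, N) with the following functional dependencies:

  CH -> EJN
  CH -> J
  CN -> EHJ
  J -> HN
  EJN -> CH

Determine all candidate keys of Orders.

{C, H}, {C, J}, {C, N}, {E, J}

{C, H}⁺: CH→EJN adds E, J, N → {C, E, H, J, N}. Minimal: {H}⁺ = {H}; {C}⁺ = {C} — none reach the full schema.
{C, J}⁺: J→HN adds H, N; CH→EJN adds E → {C, E, H, J, N}. Minimal: {J}⁺ = {H, J, N}; {C}⁺ = {C} — none reach the full schema.
{C, N}⁺: CN→EHJ adds E, H, J → {C, E, H, J, N}. Minimal: {N}⁺ = {N}; {C}⁺ = {C} — none reach the full schema.
{E, J}⁺: J→HN adds H, N; EJN→CH adds C → {C, E, H, J, N}. Minimal: {J}⁺ = {H, J, N}; {E}⁺ = {E} — none reach the full schema.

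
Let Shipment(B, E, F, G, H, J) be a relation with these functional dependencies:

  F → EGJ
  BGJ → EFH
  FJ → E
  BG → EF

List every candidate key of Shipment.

Attribute B never appears on the right-hand side of any dependency, so B must belong to every candidate key.
{B}⁺ = {B}, which is not all of the schema, so we must add further attributes.
{B, F}⁺: F→EGJ adds E, G, J; BGJ→EFH adds H → {B, E, F, G, H, J}. Minimal: {F}⁺ = {E, F, G, J}; {B}⁺ = {B} — none reach the full schema.
{B, G}⁺: BG→EF adds E, F; F→EGJ adds J; BGJ→EFH adds H → {B, E, F, G, H, J}. Minimal: {G}⁺ = {G}; {B}⁺ = {B} — none reach the full schema.
Any other superkey contains one of these as a subset, so there are no further candidate keys.

{B, F}, {B, G}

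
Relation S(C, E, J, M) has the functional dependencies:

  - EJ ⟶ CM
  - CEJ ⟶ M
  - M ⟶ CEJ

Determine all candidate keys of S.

{M}⁺: M→CEJ adds C, E, J → {C, E, J, M}.
{E, J}⁺: EJ→CM adds C, M → {C, E, J, M}. Minimal: {J}⁺ = {J}; {E}⁺ = {E} — none reach the full schema.
Any other superkey contains one of these as a subset, so there are no further candidate keys.

{M}, {E, J}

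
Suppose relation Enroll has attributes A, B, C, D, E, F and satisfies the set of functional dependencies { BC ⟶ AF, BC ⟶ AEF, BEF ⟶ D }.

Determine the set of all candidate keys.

(B, C)

Attributes B, C never appear on any right-hand side, so every candidate key must contain {B, C}.
{B, C}⁺ = {A, B, C, D, E, F}, which is all of the schema, so {B, C} is the only candidate key.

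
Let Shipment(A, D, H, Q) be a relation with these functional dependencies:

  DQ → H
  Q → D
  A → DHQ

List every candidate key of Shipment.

Attribute A never appears on the right-hand side of any dependency, so A must belong to every candidate key.
{A}⁺ = {A, D, H, Q}, which is all of the schema, so {A} is the only candidate key.

{A}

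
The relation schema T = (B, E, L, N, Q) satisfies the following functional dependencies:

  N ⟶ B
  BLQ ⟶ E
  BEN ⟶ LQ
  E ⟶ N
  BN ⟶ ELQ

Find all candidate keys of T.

{E}⁺: E→N adds N; N→B adds B; BEN→LQ adds L, Q → {B, E, L, N, Q}.
{N}⁺: N→B adds B; BN→ELQ adds E, L, Q → {B, E, L, N, Q}.
{B, L, Q}⁺: BLQ→E adds E; E→N adds N → {B, E, L, N, Q}. Minimal: {L, Q}⁺ = {L, Q}; {B, Q}⁺ = {B, Q}; {B, L}⁺ = {B, L} — none reach the full schema.
Any other superkey contains one of these as a subset, so there are no further candidate keys.

{E}; {N}; {B, L, Q}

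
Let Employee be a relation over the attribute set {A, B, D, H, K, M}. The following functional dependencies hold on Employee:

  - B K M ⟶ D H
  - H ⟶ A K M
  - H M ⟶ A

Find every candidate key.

{B, H}, {B, K, M}

Attribute B never appears on the right-hand side of any dependency, so B must belong to every candidate key.
{B}⁺ = {B}, which is not all of the schema, so we must add further attributes.
{B, H}⁺: H→AKM adds A, K, M; BKM→DH adds D → {A, B, D, H, K, M}. Minimal: {H}⁺ = {A, H, K, M}; {B}⁺ = {B} — none reach the full schema.
{B, K, M}⁺: BKM→DH adds D, H; H→AKM adds A → {A, B, D, H, K, M}. Minimal: {K, M}⁺ = {K, M}; {B, M}⁺ = {B, M}; {B, K}⁺ = {B, K} — none reach the full schema.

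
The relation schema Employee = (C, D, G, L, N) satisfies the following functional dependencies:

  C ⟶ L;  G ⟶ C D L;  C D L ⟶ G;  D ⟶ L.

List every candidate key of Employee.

GN, CDN

Attribute N never appears on the right-hand side of any dependency, so N must belong to every candidate key.
{N}⁺ = {N}, which is not all of the schema, so we must add further attributes.
{G, N}⁺: G→CDL adds C, D, L → {C, D, G, L, N}.
{C, D, N}⁺: C→L adds L; CDL→G adds G → {C, D, G, L, N}.
Any other superkey contains one of these as a subset, so there are no further candidate keys.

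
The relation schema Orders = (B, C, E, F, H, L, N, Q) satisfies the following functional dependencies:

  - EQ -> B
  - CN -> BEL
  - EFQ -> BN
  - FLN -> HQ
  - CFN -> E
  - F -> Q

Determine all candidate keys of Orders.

Attributes C, F never appear on any right-hand side, so every candidate key must contain {C, F}.
{C, F}⁺ = {C, F, Q}, which is not all of the schema, so we must add further attributes.
{C, E, F}⁺: F→Q adds Q; EQ→B adds B; EFQ→BN adds N; CN→BEL adds L; FLN→HQ adds H → {B, C, E, F, H, L, N, Q}. Minimal: {E, F}⁺ = {B, E, F, N, Q}; {C, F}⁺ = {C, F, Q}; {C, E}⁺ = {C, E} — none reach the full schema.
{C, F, N}⁺: CN→BEL adds B, E, L; FLN→HQ adds H, Q → {B, C, E, F, H, L, N, Q}. Minimal: {F, N}⁺ = {F, N, Q}; {C, N}⁺ = {B, C, E, L, N}; {C, F}⁺ = {C, F, Q} — none reach the full schema.

(C, E, F), (C, F, N)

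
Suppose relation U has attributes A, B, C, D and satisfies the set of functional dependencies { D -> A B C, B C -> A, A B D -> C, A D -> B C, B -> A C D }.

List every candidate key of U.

(B); (D)

{B}⁺: B→ACD adds A, C, D → {A, B, C, D}.
{D}⁺: D→ABC adds A, B, C → {A, B, C, D}.
Any other superkey contains one of these as a subset, so there are no further candidate keys.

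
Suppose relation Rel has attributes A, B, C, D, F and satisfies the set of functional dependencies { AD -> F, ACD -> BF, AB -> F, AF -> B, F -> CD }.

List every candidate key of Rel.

Attribute A never appears on the right-hand side of any dependency, so A must belong to every candidate key.
{A}⁺ = {A}, which is not all of the schema, so we must add further attributes.
{A, B}⁺: AB→F adds F; F→CD adds C, D → {A, B, C, D, F}. Minimal: {B}⁺ = {B}; {A}⁺ = {A} — none reach the full schema.
{A, D}⁺: AD→F adds F; AF→B adds B; F→CD adds C → {A, B, C, D, F}. Minimal: {D}⁺ = {D}; {A}⁺ = {A} — none reach the full schema.
{A, F}⁺: AF→B adds B; F→CD adds C, D → {A, B, C, D, F}. Minimal: {F}⁺ = {C, D, F}; {A}⁺ = {A} — none reach the full schema.

{A, B}, {A, D}, {A, F}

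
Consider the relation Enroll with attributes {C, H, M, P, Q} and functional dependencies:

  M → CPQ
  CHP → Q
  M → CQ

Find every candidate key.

Attributes H, M never appear on any right-hand side, so every candidate key must contain {H, M}.
{H, M}⁺ = {C, H, M, P, Q}, which is all of the schema, so {H, M} is the only candidate key.

{H, M}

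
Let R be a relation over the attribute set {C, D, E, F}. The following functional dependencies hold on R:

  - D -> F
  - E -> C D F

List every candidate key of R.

{E}

Attribute E never appears on the right-hand side of any dependency, so E must belong to every candidate key.
{E}⁺ = {C, D, E, F}, which is all of the schema, so {E} is the only candidate key.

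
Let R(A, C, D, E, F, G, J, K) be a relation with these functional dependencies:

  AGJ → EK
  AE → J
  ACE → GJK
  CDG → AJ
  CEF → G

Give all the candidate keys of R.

{C, D, E, F}⁺: CEF→G adds G; CDG→AJ adds A, J; AGJ→EK adds K → {A, C, D, E, F, G, J, K}.
{C, D, F, G}⁺: CDG→AJ adds A, J; AGJ→EK adds E, K → {A, C, D, E, F, G, J, K}.
Any other superkey contains one of these as a subset, so there are no further candidate keys.

{C, D, E, F}, {C, D, F, G}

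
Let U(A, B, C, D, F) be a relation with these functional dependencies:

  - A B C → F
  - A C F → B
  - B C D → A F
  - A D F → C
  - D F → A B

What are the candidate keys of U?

Attribute D never appears on the right-hand side of any dependency, so D must belong to every candidate key.
{D}⁺ = {D}, which is not all of the schema, so we must add further attributes.
{D, F}⁺: DF→AB adds A, B; ADF→C adds C → {A, B, C, D, F}.
{B, C, D}⁺: BCD→AF adds A, F → {A, B, C, D, F}.
Any other superkey contains one of these as a subset, so there are no further candidate keys.

{D, F}, {B, C, D}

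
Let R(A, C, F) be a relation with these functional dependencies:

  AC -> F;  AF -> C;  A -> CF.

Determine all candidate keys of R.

{A}

Attribute A never appears on the right-hand side of any dependency, so A must belong to every candidate key.
{A}⁺ = {A, C, F}, which is all of the schema, so {A} is the only candidate key.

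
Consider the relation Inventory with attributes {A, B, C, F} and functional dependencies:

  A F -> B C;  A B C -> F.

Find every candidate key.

(A, F), (A, B, C)

Attribute A never appears on the right-hand side of any dependency, so A must belong to every candidate key.
{A}⁺ = {A}, which is not all of the schema, so we must add further attributes.
{A, F}⁺: AF→BC adds B, C → {A, B, C, F}.
{A, B, C}⁺: ABC→F adds F → {A, B, C, F}.
Any other superkey contains one of these as a subset, so there are no further candidate keys.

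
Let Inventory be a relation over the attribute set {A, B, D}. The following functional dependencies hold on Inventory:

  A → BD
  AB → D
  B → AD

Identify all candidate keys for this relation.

{A}, {B}

{A}⁺: A→BD adds B, D → {A, B, D}.
{B}⁺: B→AD adds A, D → {A, B, D}.
Any other superkey contains one of these as a subset, so there are no further candidate keys.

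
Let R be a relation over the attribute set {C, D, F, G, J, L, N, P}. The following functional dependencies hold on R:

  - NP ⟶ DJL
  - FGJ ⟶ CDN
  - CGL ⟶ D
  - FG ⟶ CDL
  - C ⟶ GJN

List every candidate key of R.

{C, F, P}; {F, G, P}

Attributes F, P never appear on any right-hand side, so every candidate key must contain {F, P}.
{F, P}⁺ = {F, P}, which is not all of the schema, so we must add further attributes.
{C, F, P}⁺: C→GJN adds G, J, N; NP→DJL adds D, L → {C, D, F, G, J, L, N, P}.
{F, G, P}⁺: FG→CDL adds C, D, L; C→GJN adds J, N → {C, D, F, G, J, L, N, P}.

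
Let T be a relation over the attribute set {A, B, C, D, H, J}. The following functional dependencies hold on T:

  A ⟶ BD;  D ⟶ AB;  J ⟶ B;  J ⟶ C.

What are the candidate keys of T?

Attributes H, J never appear on any right-hand side, so every candidate key must contain {H, J}.
{H, J}⁺ = {B, C, H, J}, which is not all of the schema, so we must add further attributes.
{A, H, J}⁺: A→BD adds B, D; J→C adds C → {A, B, C, D, H, J}. Minimal: {H, J}⁺ = {B, C, H, J}; {A, J}⁺ = {A, B, C, D, J}; {A, H}⁺ = {A, B, D, H} — none reach the full schema.
{D, H, J}⁺: D→AB adds A, B; J→C adds C → {A, B, C, D, H, J}. Minimal: {H, J}⁺ = {B, C, H, J}; {D, J}⁺ = {A, B, C, D, J}; {D, H}⁺ = {A, B, D, H} — none reach the full schema.
Any other superkey contains one of these as a subset, so there are no further candidate keys.

AHJ; DHJ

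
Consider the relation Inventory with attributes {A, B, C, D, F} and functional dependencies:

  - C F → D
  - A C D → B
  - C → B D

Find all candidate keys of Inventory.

(A, C, F)

Attributes A, C, F never appear on any right-hand side, so every candidate key must contain {A, C, F}.
{A, C, F}⁺ = {A, B, C, D, F}, which is all of the schema, so {A, C, F} is the only candidate key.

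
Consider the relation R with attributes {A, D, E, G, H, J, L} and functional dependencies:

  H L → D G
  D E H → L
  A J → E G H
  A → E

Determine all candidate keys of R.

(A, D, J); (A, J, L)

Attributes A, J never appear on any right-hand side, so every candidate key must contain {A, J}.
{A, J}⁺ = {A, E, G, H, J}, which is not all of the schema, so we must add further attributes.
{A, D, J}⁺: AJ→EGH adds E, G, H; DEH→L adds L → {A, D, E, G, H, J, L}.
{A, J, L}⁺: AJ→EGH adds E, G, H; HL→DG adds D → {A, D, E, G, H, J, L}.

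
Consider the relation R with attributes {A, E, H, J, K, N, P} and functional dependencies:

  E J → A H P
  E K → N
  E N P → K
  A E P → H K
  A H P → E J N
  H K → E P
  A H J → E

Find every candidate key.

{E, J}⁺: EJ→AHP adds A, H, P; AEP→HK adds K; AHP→EJN adds N → {A, E, H, J, K, N, P}. Minimal: {J}⁺ = {J}; {E}⁺ = {E} — none reach the full schema.
{A, E, P}⁺: AEP→HK adds H, K; AHP→EJN adds J, N → {A, E, H, J, K, N, P}. Minimal: {E, P}⁺ = {E, P}; {A, P}⁺ = {A, P}; {A, E}⁺ = {A, E} — none reach the full schema.
{A, H, J}⁺: AHJ→E adds E; EJ→AHP adds P; AEP→HK adds K; AHP→EJN adds N → {A, E, H, J, K, N, P}. Minimal: {H, J}⁺ = {H, J}; {A, J}⁺ = {A, J}; {A, H}⁺ = {A, H} — none reach the full schema.
{A, H, K}⁺: HK→EP adds E, P; EK→N adds N; AHP→EJN adds J → {A, E, H, J, K, N, P}. Minimal: {H, K}⁺ = {E, H, K, N, P}; {A, K}⁺ = {A, K}; {A, H}⁺ = {A, H} — none reach the full schema.
{A, H, P}⁺: AHP→EJN adds E, J, N; ENP→K adds K → {A, E, H, J, K, N, P}. Minimal: {H, P}⁺ = {H, P}; {A, P}⁺ = {A, P}; {A, H}⁺ = {A, H} — none reach the full schema.
{H, J, K}⁺: HK→EP adds E, P; EJ→AHP adds A; EK→N adds N → {A, E, H, J, K, N, P}. Minimal: {J, K}⁺ = {J, K}; {H, K}⁺ = {E, H, K, N, P}; {H, J}⁺ = {H, J} — none reach the full schema.

EJ, AEP, AHJ, AHK, AHP, HJK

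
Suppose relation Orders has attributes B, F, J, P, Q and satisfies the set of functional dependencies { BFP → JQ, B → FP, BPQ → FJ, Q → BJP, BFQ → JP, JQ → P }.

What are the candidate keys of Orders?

{B}⁺: B→FP adds F, P; BFP→JQ adds J, Q → {B, F, J, P, Q}.
{Q}⁺: Q→BJP adds B, J, P; B→FP adds F → {B, F, J, P, Q}.
Any other superkey contains one of these as a subset, so there are no further candidate keys.

{B}, {Q}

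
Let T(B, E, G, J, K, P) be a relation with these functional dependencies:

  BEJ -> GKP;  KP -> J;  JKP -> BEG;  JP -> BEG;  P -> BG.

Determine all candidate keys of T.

{J, P}⁺: JP→BEG adds B, E, G; BEJ→GKP adds K → {B, E, G, J, K, P}.
{K, P}⁺: KP→J adds J; JKP→BEG adds B, E, G → {B, E, G, J, K, P}.
{B, E, J}⁺: BEJ→GKP adds G, K, P → {B, E, G, J, K, P}.
Any other superkey contains one of these as a subset, so there are no further candidate keys.

JP, KP, BEJ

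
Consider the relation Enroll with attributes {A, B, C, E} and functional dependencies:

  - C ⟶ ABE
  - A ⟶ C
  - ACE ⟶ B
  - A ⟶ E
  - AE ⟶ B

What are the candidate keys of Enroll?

{A}⁺: A→C adds C; A→E adds E; AE→B adds B → {A, B, C, E}.
{C}⁺: C→ABE adds A, B, E → {A, B, C, E}.
Any other superkey contains one of these as a subset, so there are no further candidate keys.

A, C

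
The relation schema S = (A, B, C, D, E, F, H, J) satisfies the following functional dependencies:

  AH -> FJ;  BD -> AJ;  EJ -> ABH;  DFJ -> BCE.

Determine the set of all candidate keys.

Attribute D never appears on the right-hand side of any dependency, so D must belong to every candidate key.
{D}⁺ = {D}, which is not all of the schema, so we must add further attributes.
{A, D, H}⁺: AH→FJ adds F, J; DFJ→BCE adds B, C, E → {A, B, C, D, E, F, H, J}.
{B, D, E}⁺: BD→AJ adds A, J; EJ→ABH adds H; AH→FJ adds F; DFJ→BCE adds C → {A, B, C, D, E, F, H, J}.
{B, D, F}⁺: BD→AJ adds A, J; DFJ→BCE adds C, E; EJ→ABH adds H → {A, B, C, D, E, F, H, J}.
{B, D, H}⁺: BD→AJ adds A, J; AH→FJ adds F; DFJ→BCE adds C, E → {A, B, C, D, E, F, H, J}.
{D, E, J}⁺: EJ→ABH adds A, B, H; AH→FJ adds F; DFJ→BCE adds C → {A, B, C, D, E, F, H, J}.
{D, F, J}⁺: DFJ→BCE adds B, C, E; BD→AJ adds A; EJ→ABH adds H → {A, B, C, D, E, F, H, J}.

(A, D, H), (B, D, E), (B, D, F), (B, D, H), (D, E, J), (D, F, J)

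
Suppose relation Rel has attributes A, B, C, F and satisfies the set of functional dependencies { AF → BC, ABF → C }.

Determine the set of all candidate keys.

Attributes A, F never appear on any right-hand side, so every candidate key must contain {A, F}.
{A, F}⁺ = {A, B, C, F}, which is all of the schema, so {A, F} is the only candidate key.

AF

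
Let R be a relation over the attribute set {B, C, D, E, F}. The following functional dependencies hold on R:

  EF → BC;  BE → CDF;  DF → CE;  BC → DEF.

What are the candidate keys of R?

{B, C}; {B, E}; {D, F}; {E, F}

{B, C}⁺: BC→DEF adds D, E, F → {B, C, D, E, F}. Minimal: {C}⁺ = {C}; {B}⁺ = {B} — none reach the full schema.
{B, E}⁺: BE→CDF adds C, D, F → {B, C, D, E, F}. Minimal: {E}⁺ = {E}; {B}⁺ = {B} — none reach the full schema.
{D, F}⁺: DF→CE adds C, E; EF→BC adds B → {B, C, D, E, F}. Minimal: {F}⁺ = {F}; {D}⁺ = {D} — none reach the full schema.
{E, F}⁺: EF→BC adds B, C; BE→CDF adds D → {B, C, D, E, F}. Minimal: {F}⁺ = {F}; {E}⁺ = {E} — none reach the full schema.
Any other superkey contains one of these as a subset, so there are no further candidate keys.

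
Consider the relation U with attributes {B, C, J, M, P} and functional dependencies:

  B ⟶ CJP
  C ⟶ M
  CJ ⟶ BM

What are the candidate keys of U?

{B}⁺: B→CJP adds C, J, P; C→M adds M → {B, C, J, M, P}.
{C, J}⁺: C→M adds M; CJ→BM adds B; B→CJP adds P → {B, C, J, M, P}. Minimal: {J}⁺ = {J}; {C}⁺ = {C, M} — none reach the full schema.

(B), (C, J)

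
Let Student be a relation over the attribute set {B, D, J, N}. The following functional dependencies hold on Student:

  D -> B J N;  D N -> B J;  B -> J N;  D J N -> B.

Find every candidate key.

{D}

{D}⁺: D→BJN adds B, J, N → {B, D, J, N}.
No other minimal superkey exists.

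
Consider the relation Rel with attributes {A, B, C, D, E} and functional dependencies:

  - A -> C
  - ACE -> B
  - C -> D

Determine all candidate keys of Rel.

Attributes A, E never appear on any right-hand side, so every candidate key must contain {A, E}.
{A, E}⁺ = {A, B, C, D, E}, which is all of the schema, so {A, E} is the only candidate key.

(A, E)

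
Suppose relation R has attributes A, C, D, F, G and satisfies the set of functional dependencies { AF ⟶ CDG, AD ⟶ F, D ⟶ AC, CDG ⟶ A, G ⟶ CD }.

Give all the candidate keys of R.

D, G, AF

{D}⁺: D→AC adds A, C; AD→F adds F; AF→CDG adds G → {A, C, D, F, G}.
{G}⁺: G→CD adds C, D; D→AC adds A; AD→F adds F → {A, C, D, F, G}.
{A, F}⁺: AF→CDG adds C, D, G → {A, C, D, F, G}.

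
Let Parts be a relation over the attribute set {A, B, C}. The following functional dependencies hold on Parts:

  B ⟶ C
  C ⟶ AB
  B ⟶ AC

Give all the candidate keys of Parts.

{B}, {C}

{B}⁺: B→C adds C; C→AB adds A → {A, B, C}.
{C}⁺: C→AB adds A, B → {A, B, C}.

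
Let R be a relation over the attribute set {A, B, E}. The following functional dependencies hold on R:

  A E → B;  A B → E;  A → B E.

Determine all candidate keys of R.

Attribute A never appears on the right-hand side of any dependency, so A must belong to every candidate key.
{A}⁺ = {A, B, E}, which is all of the schema, so {A} is the only candidate key.

{A}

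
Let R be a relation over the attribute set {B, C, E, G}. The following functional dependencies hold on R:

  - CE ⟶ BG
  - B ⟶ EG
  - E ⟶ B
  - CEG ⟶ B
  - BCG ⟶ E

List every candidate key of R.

{B, C}, {C, E}

{B, C}⁺: B→EG adds E, G → {B, C, E, G}. Minimal: {C}⁺ = {C}; {B}⁺ = {B, E, G} — none reach the full schema.
{C, E}⁺: CE→BG adds B, G → {B, C, E, G}. Minimal: {E}⁺ = {B, E, G}; {C}⁺ = {C} — none reach the full schema.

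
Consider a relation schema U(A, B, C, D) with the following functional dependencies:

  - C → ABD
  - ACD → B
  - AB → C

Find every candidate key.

{C}⁺: C→ABD adds A, B, D → {A, B, C, D}.
{A, B}⁺: AB→C adds C; C→ABD adds D → {A, B, C, D}. Minimal: {B}⁺ = {B}; {A}⁺ = {A} — none reach the full schema.

{C}, {A, B}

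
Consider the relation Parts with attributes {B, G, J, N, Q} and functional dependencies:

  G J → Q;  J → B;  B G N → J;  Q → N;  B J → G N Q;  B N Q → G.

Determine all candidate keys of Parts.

{J}⁺: J→B adds B; BJ→GNQ adds G, N, Q → {B, G, J, N, Q}.
{B, Q}⁺: Q→N adds N; BNQ→G adds G; BGN→J adds J → {B, G, J, N, Q}.
{B, G, N}⁺: BGN→J adds J; BJ→GNQ adds Q → {B, G, J, N, Q}.
Any other superkey contains one of these as a subset, so there are no further candidate keys.

J, BQ, BGN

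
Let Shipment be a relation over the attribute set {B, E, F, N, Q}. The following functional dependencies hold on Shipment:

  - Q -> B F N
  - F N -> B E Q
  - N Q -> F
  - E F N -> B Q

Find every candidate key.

{Q}⁺: Q→BFN adds B, F, N; FN→BEQ adds E → {B, E, F, N, Q}.
{F, N}⁺: FN→BEQ adds B, E, Q → {B, E, F, N, Q}.
Any other superkey contains one of these as a subset, so there are no further candidate keys.

Q; FN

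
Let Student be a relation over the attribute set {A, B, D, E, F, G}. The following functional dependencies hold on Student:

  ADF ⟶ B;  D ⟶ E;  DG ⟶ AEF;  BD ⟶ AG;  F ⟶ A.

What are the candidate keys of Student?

BD, DF, DG

Attribute D never appears on the right-hand side of any dependency, so D must belong to every candidate key.
{D}⁺ = {D, E}, which is not all of the schema, so we must add further attributes.
{B, D}⁺: D→E adds E; BD→AG adds A, G; DG→AEF adds F → {A, B, D, E, F, G}.
{D, F}⁺: D→E adds E; F→A adds A; ADF→B adds B; BD→AG adds G → {A, B, D, E, F, G}.
{D, G}⁺: D→E adds E; DG→AEF adds A, F; ADF→B adds B → {A, B, D, E, F, G}.
Any other superkey contains one of these as a subset, so there are no further candidate keys.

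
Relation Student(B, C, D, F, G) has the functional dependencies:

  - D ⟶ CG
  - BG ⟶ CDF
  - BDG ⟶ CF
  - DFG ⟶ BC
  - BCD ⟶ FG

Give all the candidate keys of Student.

{B, D}⁺: D→CG adds C, G; BG→CDF adds F → {B, C, D, F, G}. Minimal: {D}⁺ = {C, D, G}; {B}⁺ = {B} — none reach the full schema.
{B, G}⁺: BG→CDF adds C, D, F → {B, C, D, F, G}. Minimal: {G}⁺ = {G}; {B}⁺ = {B} — none reach the full schema.
{D, F}⁺: D→CG adds C, G; DFG→BC adds B → {B, C, D, F, G}. Minimal: {F}⁺ = {F}; {D}⁺ = {C, D, G} — none reach the full schema.

{B, D}; {B, G}; {D, F}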